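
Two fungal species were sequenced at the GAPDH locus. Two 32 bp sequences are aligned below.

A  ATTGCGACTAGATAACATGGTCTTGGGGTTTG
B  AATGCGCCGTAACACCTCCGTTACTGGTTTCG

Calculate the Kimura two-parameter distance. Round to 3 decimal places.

0.827

Of 32 sites, 6 differences are transitions and 10 are transversions, so P = 6/32 = 0.1875 and Q = 10/32 = 0.3125.
Under the Kimura two-parameter model, d = −½ ln(1 − 2P − Q) − ¼ ln(1 − 2Q).
1 − 2P − Q = 0.3125, giving −½ ln(0.3125) = 0.581575.
1 − 2Q = 0.375, giving −¼ ln(0.375) = 0.245207.
d = 0.581575 + 0.245207 = 0.826782.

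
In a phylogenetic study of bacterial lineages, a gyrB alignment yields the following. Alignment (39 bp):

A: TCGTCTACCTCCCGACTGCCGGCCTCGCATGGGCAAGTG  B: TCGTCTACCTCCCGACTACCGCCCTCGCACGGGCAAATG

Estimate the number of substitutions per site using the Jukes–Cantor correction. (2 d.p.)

The sequences differ at 4 of 39 sites (18, 22, 30, 37), so p = 4/39 ≈ 0.102564.
d = −(3/4) ln(1 − 4p/3) = −0.75 ln(1 − 0.136752) = −0.75 ln(0.863248)
  = −0.75 × (-0.147053) = 0.110290 substitutions/site.

0.11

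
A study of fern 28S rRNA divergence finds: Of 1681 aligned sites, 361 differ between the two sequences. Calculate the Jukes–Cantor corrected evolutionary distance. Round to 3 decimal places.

p = 361/1681 ≈ 0.214753.
d = −(3/4) ln(1 − 4p/3) = −0.75 ln(1 − 0.286337) = −0.75 ln(0.713663)
  = −0.75 × (-0.337344) = 0.253008 substitutions/site.

0.253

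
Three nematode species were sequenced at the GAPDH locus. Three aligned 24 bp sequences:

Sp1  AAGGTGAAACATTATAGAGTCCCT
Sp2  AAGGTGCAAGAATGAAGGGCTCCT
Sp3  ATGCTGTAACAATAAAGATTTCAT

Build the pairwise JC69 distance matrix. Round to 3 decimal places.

Sp1–Sp2: 8/24 sites differ → p ≈ 0.333333, d = −0.75 ln(1 − 0.444444) = 0.440839 ≈ 0.441.
Sp1–Sp3: 8/24 sites differ → p ≈ 0.333333, d = −0.75 ln(1 − 0.444444) = 0.440839 ≈ 0.441.
Sp2–Sp3: 9/24 sites differ → p = 0.375, d = −0.75 ln(1 − 0.5) = 0.519860 ≈ 0.520.

d(Sp1,Sp2) = 0.441, d(Sp1,Sp3) = 0.441, d(Sp2,Sp3) = 0.520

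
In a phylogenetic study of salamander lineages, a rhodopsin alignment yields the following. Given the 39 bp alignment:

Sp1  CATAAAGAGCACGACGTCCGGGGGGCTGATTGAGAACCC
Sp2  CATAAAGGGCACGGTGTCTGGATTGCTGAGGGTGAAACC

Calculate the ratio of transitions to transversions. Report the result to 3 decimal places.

Transitions are A↔G and C↔T; transversions are all other mismatches.
Transitions: 5. Transversions: 6.
R = 5/6 = 0.833333… ≈ 0.833 (to 3 d.p.).

0.833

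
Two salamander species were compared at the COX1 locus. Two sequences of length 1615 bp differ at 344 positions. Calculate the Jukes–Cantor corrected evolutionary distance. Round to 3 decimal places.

p = 344/1615 ≈ 0.213003.
d = −(3/4) ln(1 − 4p/3) = −0.75 ln(1 − 0.284004) = −0.75 ln(0.715996)
  = −0.75 × (-0.334081) = 0.250561 substitutions/site.

0.251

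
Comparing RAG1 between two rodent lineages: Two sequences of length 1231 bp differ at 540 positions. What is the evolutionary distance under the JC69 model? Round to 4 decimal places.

p = 540/1231 ≈ 0.438668.
d = −(3/4) ln(1 − 4p/3) = −0.75 ln(1 − 0.584891) = −0.75 ln(0.415109)
  = −0.75 × (-0.879214) = 0.659411 substitutions/site.

0.6594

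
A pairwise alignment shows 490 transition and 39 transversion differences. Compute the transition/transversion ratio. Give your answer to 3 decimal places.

R = 490/39 = 12.564102… ≈ 12.564 (to 3 d.p.).

12.564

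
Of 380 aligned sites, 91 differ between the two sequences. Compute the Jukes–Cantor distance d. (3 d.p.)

0.288

p = 91/380 ≈ 0.239474.
d = −(3/4) ln(1 − 4p/3) = −0.75 ln(1 − 0.319299) = −0.75 ln(0.680701)
  = −0.75 × (-0.384632) = 0.288474 substitutions/site.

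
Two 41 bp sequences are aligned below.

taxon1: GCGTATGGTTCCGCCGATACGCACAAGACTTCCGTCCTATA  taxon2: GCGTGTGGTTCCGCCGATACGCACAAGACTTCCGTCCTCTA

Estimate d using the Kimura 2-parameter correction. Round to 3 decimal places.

Of 41 sites, 1 differences are transitions and 1 are transversions, so P = 1/41 ≈ 0.02439 and Q = 1/41 ≈ 0.02439.
Under the Kimura two-parameter model, d = −½ ln(1 − 2P − Q) − ¼ ln(1 − 2Q).
1 − 2P − Q = 0.92683, giving −½ ln(0.92683) = 0.037993.
1 − 2Q = 0.95122, giving −¼ ln(0.95122) = 0.012502.
d = 0.037993 + 0.012502 = 0.050495.

0.050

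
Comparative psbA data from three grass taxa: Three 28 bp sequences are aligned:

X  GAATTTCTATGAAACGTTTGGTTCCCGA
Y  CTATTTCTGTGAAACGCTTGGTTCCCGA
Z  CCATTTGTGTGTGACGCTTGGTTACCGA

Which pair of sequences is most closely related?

X and Y

X–Y: 4/28 differ, p = 0.143, d = 0.158.
X–Z: 8/28 differ, p = 0.286, d = 0.360.
Y–Z: 5/28 differ, p = 0.179, d = 0.204.
The smallest distance is between X and Y.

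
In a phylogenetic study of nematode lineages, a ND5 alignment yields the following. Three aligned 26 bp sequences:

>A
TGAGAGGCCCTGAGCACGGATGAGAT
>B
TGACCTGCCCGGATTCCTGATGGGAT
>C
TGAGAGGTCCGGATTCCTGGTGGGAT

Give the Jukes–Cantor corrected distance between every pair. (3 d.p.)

d(A,B) = 0.464, d(A,C) = 0.396, d(B,C) = 0.222

A–B: 9/26 sites differ → p ≈ 0.346154, d = −0.75 ln(1 − 0.461539) = 0.464280 ≈ 0.464.
A–C: 8/26 sites differ → p ≈ 0.307692, d = −0.75 ln(1 − 0.410256) = 0.396050 ≈ 0.396.
B–C: 5/26 sites differ → p ≈ 0.192308, d = −0.75 ln(1 − 0.256411) = 0.222200 ≈ 0.222.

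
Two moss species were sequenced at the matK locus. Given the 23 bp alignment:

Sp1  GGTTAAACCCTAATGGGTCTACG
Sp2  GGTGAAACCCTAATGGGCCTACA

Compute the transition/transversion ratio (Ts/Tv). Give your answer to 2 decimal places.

Transitions are A↔G and C↔T; transversions are all other mismatches.
Transitions: 2. Transversions: 1.
R = 2/1 = 2.00.

2.00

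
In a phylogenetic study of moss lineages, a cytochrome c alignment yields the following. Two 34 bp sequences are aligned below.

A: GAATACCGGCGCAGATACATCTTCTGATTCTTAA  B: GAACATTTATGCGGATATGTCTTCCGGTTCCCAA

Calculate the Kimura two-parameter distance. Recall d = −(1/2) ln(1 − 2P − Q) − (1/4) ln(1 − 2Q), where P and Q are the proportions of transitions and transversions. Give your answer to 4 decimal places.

Of 34 sites, 12 differences are transitions and 1 are transversions, so P = 12/34 ≈ 0.352941 and Q = 1/34 ≈ 0.029412.
Under the Kimura two-parameter model, d = −½ ln(1 − 2P − Q) − ¼ ln(1 − 2Q).
1 − 2P − Q = 0.264706, giving −½ ln(0.264706) = 0.664568.
1 − 2Q = 0.941176, giving −¼ ln(0.941176) = 0.015156.
d = 0.664568 + 0.015156 = 0.679724.

0.6797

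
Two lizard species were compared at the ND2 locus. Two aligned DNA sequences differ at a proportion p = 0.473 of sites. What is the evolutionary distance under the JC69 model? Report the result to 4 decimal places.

d = −(3/4) ln(1 − 4p/3) = −0.75 ln(1 − 0.630667) = −0.75 ln(0.369333)
  = −0.75 × (-0.996057) = 0.747043 substitutions/site.

0.7470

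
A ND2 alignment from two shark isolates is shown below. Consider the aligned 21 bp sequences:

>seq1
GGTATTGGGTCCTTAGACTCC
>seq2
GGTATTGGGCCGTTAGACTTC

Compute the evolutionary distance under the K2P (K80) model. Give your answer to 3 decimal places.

0.161

Of 21 sites, 2 differences are transitions and 1 are transversions, so P = 2/21 ≈ 0.095238 and Q = 1/21 ≈ 0.047619.
Under the Kimura two-parameter model, d = −½ ln(1 − 2P − Q) − ¼ ln(1 − 2Q).
1 − 2P − Q = 0.761905, giving −½ ln(0.761905) = 0.135967.
1 − 2Q = 0.904762, giving −¼ ln(0.904762) = 0.025021.
d = 0.135967 + 0.025021 = 0.160988.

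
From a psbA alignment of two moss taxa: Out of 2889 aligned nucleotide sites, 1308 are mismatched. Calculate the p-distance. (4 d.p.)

0.4528

p = 1308/2889 = 0.452751… ≈ 0.4528 (to 4 d.p.).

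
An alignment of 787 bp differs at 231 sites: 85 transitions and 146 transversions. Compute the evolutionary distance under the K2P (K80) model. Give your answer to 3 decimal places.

P = 85/787 ≈ 0.108005 and Q = 146/787 ≈ 0.185515.
Under the Kimura two-parameter model, d = −½ ln(1 − 2P − Q) − ¼ ln(1 − 2Q).
1 − 2P − Q = 0.598475, giving −½ ln(0.598475) = 0.256685.
1 − 2Q = 0.62897, giving −¼ ln(0.62897) = 0.115918.
d = 0.256685 + 0.115918 = 0.372603.

0.373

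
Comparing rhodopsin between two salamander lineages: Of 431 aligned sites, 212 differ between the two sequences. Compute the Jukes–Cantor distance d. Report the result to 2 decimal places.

p = 212/431 ≈ 0.491879.
d = −(3/4) ln(1 − 4p/3) = −0.75 ln(1 − 0.655839) = −0.75 ln(0.344161)
  = −0.75 × (-1.066646) = 0.799985 substitutions/site.

0.80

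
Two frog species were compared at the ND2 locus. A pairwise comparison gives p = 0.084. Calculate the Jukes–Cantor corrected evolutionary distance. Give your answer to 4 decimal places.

d = −(3/4) ln(1 − 4p/3) = −0.75 ln(1 − 0.112) = −0.75 ln(0.888)
  = −0.75 × (-0.118784) = 0.089088 substitutions/site.

0.0891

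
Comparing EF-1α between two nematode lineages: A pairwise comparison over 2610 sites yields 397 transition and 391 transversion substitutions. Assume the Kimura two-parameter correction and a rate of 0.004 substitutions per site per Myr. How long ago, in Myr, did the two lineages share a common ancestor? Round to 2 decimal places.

48.95

P = 397/2610 ≈ 0.152107 and Q = 391/2610 ≈ 0.149808.
Under the Kimura two-parameter model, d = −½ ln(1 − 2P − Q) − ¼ ln(1 − 2Q).
1 − 2P − Q = 0.545978, giving −½ ln(0.545978) = 0.302588.
1 − 2Q = 0.700384, giving −¼ ln(0.700384) = 0.089032.
d = 0.302588 + 0.089032 = 0.391620.
Under a molecular clock d = 2μt, so t = d/(2μ) = 0.391620 / (2 × 0.004) = 48.95 Myr.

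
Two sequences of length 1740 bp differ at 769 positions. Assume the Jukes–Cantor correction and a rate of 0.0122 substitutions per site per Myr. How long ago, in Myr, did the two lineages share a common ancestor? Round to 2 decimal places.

27.35

p = 769/1740 ≈ 0.441954.
d = −(3/4) ln(1 − 4p/3) = −0.75 ln(1 − 0.589272) = −0.75 ln(0.410728)
  = −0.75 × (-0.889824) = 0.667368 substitutions/site.
Under a molecular clock d = 2μt, so t = d/(2μ) = 0.667368 / (2 × 0.0122) = 27.35 Myr.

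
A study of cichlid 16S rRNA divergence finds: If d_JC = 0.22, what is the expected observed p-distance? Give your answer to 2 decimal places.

p = (3/4)(1 − e^(−4d/3)) = 0.75 × (1 − e^(-0.293333)) = 0.75 × (1 − 0.745774) = 0.190670.

0.19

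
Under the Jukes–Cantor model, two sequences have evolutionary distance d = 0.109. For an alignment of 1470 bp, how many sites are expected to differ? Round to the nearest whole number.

Invert JC69: p = (3/4)(1 − e^(−4d/3)) = 0.75 × (1 − e^(-0.145333)) = 0.75 × (1 − 0.864734) = 0.101450.
Expected differing sites = pL ≈ 0.101450 × 1470 = 149.1315 ≈ 149.

149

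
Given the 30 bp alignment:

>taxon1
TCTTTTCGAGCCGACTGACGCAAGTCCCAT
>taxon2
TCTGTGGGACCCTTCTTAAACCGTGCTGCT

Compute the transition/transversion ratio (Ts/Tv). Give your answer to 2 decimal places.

Transitions are A↔G and C↔T; transversions are all other mismatches.
Transitions: 3. Transversions: 13.
R = 3/13 = 0.230769… ≈ 0.23 (to 2 d.p.).

0.23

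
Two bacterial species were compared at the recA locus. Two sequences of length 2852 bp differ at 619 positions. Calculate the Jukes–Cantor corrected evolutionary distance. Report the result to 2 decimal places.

0.26

p = 619/2852 ≈ 0.217041.
d = −(3/4) ln(1 − 4p/3) = −0.75 ln(1 − 0.289388) = −0.75 ln(0.710612)
  = −0.75 × (-0.341629) = 0.256222 substitutions/site.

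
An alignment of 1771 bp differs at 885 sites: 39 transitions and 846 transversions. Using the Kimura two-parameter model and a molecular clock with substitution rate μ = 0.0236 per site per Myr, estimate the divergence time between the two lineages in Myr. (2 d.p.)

P = 39/1771 ≈ 0.022021 and Q = 846/1771 ≈ 0.477696.
Under the Kimura two-parameter model, d = −½ ln(1 − 2P − Q) − ¼ ln(1 − 2Q).
1 − 2P − Q = 0.478262, giving −½ ln(0.478262) = 0.368798.
1 − 2Q = 0.044608, giving −¼ ln(0.044608) = 0.777461.
d = 0.368798 + 0.777461 = 1.146259.
Under a molecular clock d = 2μt, so t = d/(2μ) = 1.146259 / (2 × 0.0236) = 24.29 Myr.

24.29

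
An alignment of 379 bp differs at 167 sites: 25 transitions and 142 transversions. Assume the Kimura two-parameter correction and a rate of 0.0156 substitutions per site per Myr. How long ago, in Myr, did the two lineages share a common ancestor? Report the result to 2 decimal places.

22.41

P = 25/379 ≈ 0.065963 and Q = 142/379 ≈ 0.37467.
Under the Kimura two-parameter model, d = −½ ln(1 − 2P − Q) − ¼ ln(1 − 2Q).
1 − 2P − Q = 0.493404, giving −½ ln(0.493404) = 0.353213.
1 − 2Q = 0.25066, giving −¼ ln(0.25066) = 0.345914.
d = 0.353213 + 0.345914 = 0.699127.
Under a molecular clock d = 2μt, so t = d/(2μ) = 0.699127 / (2 × 0.0156) = 22.41 Myr.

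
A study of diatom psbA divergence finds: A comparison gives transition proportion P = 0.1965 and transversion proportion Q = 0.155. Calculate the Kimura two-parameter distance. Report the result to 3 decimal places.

0.490

Under the Kimura two-parameter model, d = −½ ln(1 − 2P − Q) − ¼ ln(1 − 2Q).
1 − 2P − Q = 0.452, giving −½ ln(0.452) = 0.397037.
1 − 2Q = 0.69, giving −¼ ln(0.69) = 0.092766.
d = 0.397037 + 0.092766 = 0.489803.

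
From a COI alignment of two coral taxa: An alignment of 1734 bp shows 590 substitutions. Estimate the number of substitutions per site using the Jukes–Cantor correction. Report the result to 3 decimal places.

0.453

p = 590/1734 ≈ 0.340254.
d = −(3/4) ln(1 − 4p/3) = −0.75 ln(1 − 0.453672) = −0.75 ln(0.546328)
  = −0.75 × (-0.604536) = 0.453402 substitutions/site.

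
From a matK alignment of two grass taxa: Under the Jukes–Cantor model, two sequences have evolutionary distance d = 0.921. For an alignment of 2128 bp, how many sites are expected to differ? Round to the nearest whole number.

Invert JC69: p = (3/4)(1 − e^(−4d/3)) = 0.75 × (1 − e^(-1.228)) = 0.75 × (1 − 0.292878) = 0.530342.
Expected differing sites = pL ≈ 0.530342 × 2128 = 1128.567776 ≈ 1129.

1129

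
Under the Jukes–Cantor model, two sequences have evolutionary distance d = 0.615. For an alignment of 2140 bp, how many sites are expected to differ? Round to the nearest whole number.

Invert JC69: p = (3/4)(1 − e^(−4d/3)) = 0.75 × (1 − e^(-0.82)) = 0.75 × (1 − 0.440432) = 0.419676.
Expected differing sites = pL ≈ 0.419676 × 2140 = 898.10664 ≈ 898.

898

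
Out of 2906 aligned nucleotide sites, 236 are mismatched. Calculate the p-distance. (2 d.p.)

0.08

p = 236/2906 = 0.081211… ≈ 0.08 (to 2 d.p.).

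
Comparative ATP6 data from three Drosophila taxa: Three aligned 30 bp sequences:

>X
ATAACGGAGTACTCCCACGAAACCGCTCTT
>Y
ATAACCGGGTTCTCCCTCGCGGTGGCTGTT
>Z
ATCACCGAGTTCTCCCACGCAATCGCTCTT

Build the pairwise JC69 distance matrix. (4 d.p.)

d(X,Y) = 0.4408, d(X,Z) = 0.1885, d(Y,Z) = 0.2795

X–Y: 10/30 sites differ → p ≈ 0.333333, d = −0.75 ln(1 − 0.444444) = 0.440839 ≈ 0.4408.
X–Z: 5/30 sites differ → p ≈ 0.166667, d = −0.75 ln(1 − 0.222223) = 0.188487 ≈ 0.1885.
Y–Z: 7/30 sites differ → p ≈ 0.233333, d = −0.75 ln(1 − 0.311111) = 0.279506 ≈ 0.2795.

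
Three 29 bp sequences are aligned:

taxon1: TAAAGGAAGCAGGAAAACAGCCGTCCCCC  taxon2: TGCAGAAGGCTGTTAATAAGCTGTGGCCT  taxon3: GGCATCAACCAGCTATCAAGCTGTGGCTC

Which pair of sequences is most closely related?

taxon2 and taxon3

taxon1–taxon2: 13/29 differ, p = 0.448, d = 0.683.
taxon1–taxon3: 15/29 differ, p = 0.517, d = 0.878.
taxon2–taxon3: 11/29 differ, p = 0.379, d = 0.529.
The smallest distance is between taxon2 and taxon3.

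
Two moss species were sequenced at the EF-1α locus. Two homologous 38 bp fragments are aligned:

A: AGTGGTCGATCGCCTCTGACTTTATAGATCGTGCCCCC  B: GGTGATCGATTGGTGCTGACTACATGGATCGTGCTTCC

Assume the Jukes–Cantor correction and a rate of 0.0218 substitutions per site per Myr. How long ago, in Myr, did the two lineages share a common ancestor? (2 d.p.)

8.39

The sequences differ at 11 of 38 sites, so p = 11/38 ≈ 0.289474.
d = −(3/4) ln(1 − 4p/3) = −0.75 ln(1 − 0.385965) = −0.75 ln(0.614035)
  = −0.75 × (-0.487703) = 0.365777 substitutions/site.
Under a molecular clock d = 2μt, so t = d/(2μ) = 0.365777 / (2 × 0.0218) = 8.39 Myr.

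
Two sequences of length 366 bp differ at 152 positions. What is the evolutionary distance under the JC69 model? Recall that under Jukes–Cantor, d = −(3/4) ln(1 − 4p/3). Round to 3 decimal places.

p = 152/366 ≈ 0.415301.
d = −(3/4) ln(1 − 4p/3) = −0.75 ln(1 − 0.553735) = −0.75 ln(0.446265)
  = −0.75 × (-0.806842) = 0.605132 substitutions/site.

0.605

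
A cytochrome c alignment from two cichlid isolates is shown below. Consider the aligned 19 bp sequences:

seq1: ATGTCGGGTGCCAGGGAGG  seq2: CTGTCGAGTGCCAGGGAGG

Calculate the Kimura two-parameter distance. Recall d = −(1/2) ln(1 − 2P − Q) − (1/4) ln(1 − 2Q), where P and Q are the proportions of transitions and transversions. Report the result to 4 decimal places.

Of 19 sites, 1 differences are transitions and 1 are transversions, so P = 1/19 ≈ 0.052632 and Q = 1/19 ≈ 0.052632.
Under the Kimura two-parameter model, d = −½ ln(1 − 2P − Q) − ¼ ln(1 − 2Q).
1 − 2P − Q = 0.842104, giving −½ ln(0.842104) = 0.085926.
1 − 2Q = 0.894736, giving −¼ ln(0.894736) = 0.027807.
d = 0.085926 + 0.027807 = 0.113733.

0.1137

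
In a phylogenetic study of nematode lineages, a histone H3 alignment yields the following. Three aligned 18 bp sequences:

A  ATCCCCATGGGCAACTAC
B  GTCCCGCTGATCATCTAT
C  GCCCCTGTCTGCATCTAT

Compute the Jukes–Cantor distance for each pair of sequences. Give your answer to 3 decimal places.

d(A,B) = 0.548, d(A,C) = 0.673, d(B,C) = 0.441

A–B: 7/18 sites differ → p ≈ 0.388889, d = −0.75 ln(1 − 0.518519) = 0.548166 ≈ 0.548.
A–C: 8/18 sites differ → p ≈ 0.444444, d = −0.75 ln(1 − 0.592592) = 0.673455 ≈ 0.673.
B–C: 6/18 sites differ → p ≈ 0.333333, d = −0.75 ln(1 − 0.444444) = 0.440839 ≈ 0.441.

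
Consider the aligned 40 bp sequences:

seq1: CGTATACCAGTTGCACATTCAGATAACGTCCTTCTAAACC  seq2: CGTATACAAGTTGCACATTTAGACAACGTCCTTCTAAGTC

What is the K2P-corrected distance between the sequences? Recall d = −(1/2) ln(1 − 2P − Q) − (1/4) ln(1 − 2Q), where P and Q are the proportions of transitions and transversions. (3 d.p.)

0.140

Of 40 sites, 4 differences are transitions and 1 are transversions, so P = 4/40 = 0.1 and Q = 1/40 = 0.025.
Under the Kimura two-parameter model, d = −½ ln(1 − 2P − Q) − ¼ ln(1 − 2Q).
1 − 2P − Q = 0.775, giving −½ ln(0.775) = 0.127446.
1 − 2Q = 0.95, giving −¼ ln(0.95) = 0.012823.
d = 0.127446 + 0.012823 = 0.140269.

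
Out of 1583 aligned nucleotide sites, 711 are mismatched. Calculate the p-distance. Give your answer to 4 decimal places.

0.4491

p = 711/1583 = 0.449147… ≈ 0.4491 (to 4 d.p.).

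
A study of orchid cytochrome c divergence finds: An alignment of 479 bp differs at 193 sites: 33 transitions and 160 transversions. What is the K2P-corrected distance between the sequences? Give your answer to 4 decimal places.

P = 33/479 ≈ 0.068894 and Q = 160/479 ≈ 0.334029.
Under the Kimura two-parameter model, d = −½ ln(1 − 2P − Q) − ¼ ln(1 − 2Q).
1 − 2P − Q = 0.528183, giving −½ ln(0.528183) = 0.319156.
1 − 2Q = 0.331942, giving −¼ ln(0.331942) = 0.275699.
d = 0.319156 + 0.275699 = 0.594855.

0.5949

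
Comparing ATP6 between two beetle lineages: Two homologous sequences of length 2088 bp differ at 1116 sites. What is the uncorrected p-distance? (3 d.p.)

p = 1116/2088 = 0.534482… ≈ 0.534 (to 3 d.p.).

0.534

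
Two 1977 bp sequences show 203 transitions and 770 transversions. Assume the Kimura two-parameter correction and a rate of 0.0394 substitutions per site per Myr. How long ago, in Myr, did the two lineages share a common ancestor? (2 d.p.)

P = 203/1977 ≈ 0.102681 and Q = 770/1977 ≈ 0.389479.
Under the Kimura two-parameter model, d = −½ ln(1 − 2P − Q) − ¼ ln(1 − 2Q).
1 − 2P − Q = 0.405159, giving −½ ln(0.405159) = 0.451738.
1 − 2Q = 0.221042, giving −¼ ln(0.221042) = 0.377351.
d = 0.451738 + 0.377351 = 0.829089.
Under a molecular clock d = 2μt, so t = d/(2μ) = 0.829089 / (2 × 0.0394) = 10.52 Myr.

10.52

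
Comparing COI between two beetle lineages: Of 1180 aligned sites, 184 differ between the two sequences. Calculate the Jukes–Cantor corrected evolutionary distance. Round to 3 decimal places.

0.175

p = 184/1180 ≈ 0.155932.
d = −(3/4) ln(1 − 4p/3) = −0.75 ln(1 − 0.207909) = −0.75 ln(0.792091)
  = −0.75 × (-0.233079) = 0.174809 substitutions/site.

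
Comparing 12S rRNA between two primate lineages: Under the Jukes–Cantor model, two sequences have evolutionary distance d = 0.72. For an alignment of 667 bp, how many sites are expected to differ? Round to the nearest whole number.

Invert JC69: p = (3/4)(1 − e^(−4d/3)) = 0.75 × (1 − e^(-0.96)) = 0.75 × (1 − 0.382893) = 0.462830.
Expected differing sites = pL ≈ 0.462830 × 667 = 308.70761 ≈ 309.

309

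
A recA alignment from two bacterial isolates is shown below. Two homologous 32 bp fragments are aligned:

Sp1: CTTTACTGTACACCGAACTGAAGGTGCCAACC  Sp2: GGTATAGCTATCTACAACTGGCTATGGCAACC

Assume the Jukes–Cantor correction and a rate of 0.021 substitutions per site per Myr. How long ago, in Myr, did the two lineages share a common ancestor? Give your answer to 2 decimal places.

22.00

The sequences differ at 17 of 32 sites, so p = 17/32 = 0.53125.
d = −(3/4) ln(1 − 4p/3) = −0.75 ln(1 − 0.708333) = −0.75 ln(0.291667)
  = −0.75 × (-1.232143) = 0.924107 substitutions/site.
Under a molecular clock d = 2μt, so t = d/(2μ) = 0.924107 / (2 × 0.021) = 22.00 Myr.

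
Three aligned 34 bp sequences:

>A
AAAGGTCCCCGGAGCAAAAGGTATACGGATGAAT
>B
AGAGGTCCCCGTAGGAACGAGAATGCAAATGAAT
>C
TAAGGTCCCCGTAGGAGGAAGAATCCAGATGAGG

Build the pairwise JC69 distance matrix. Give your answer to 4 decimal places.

d(A,B) = 0.3734, d(A,C) = 0.4234, d(B,C) = 0.3265

A–B: 10/34 sites differ → p ≈ 0.294118, d = −0.75 ln(1 − 0.392157) = 0.373379 ≈ 0.3734.
A–C: 11/34 sites differ → p ≈ 0.323529, d = −0.75 ln(1 − 0.431372) = 0.423397 ≈ 0.4234.
B–C: 9/34 sites differ → p ≈ 0.264706, d = −0.75 ln(1 − 0.352941) = 0.326488 ≈ 0.3265.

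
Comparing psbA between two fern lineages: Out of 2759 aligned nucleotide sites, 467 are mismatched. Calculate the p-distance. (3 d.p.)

p = 467/2759 = 0.169264… ≈ 0.169 (to 3 d.p.).

0.169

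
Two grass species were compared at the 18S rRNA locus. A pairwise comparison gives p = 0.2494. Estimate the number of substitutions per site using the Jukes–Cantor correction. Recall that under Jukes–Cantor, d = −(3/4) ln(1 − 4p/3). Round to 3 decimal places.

0.303

d = −(3/4) ln(1 − 4p/3) = −0.75 ln(1 − 0.332533) = −0.75 ln(0.667467)
  = −0.75 × (-0.404265) = 0.303199 substitutions/site.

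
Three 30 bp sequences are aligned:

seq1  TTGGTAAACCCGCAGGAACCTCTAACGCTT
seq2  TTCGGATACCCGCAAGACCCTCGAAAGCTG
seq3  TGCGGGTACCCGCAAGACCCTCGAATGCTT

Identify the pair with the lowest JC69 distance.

seq2 and seq3

seq1–seq2: 8/30 differ, p = 0.267, d = 0.330.
seq1–seq3: 9/30 differ, p = 0.300, d = 0.383.
seq2–seq3: 4/30 differ, p = 0.133, d = 0.147.
The smallest distance is between seq2 and seq3.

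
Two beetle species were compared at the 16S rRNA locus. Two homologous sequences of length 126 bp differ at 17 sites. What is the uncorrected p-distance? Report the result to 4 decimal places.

p = 17/126 = 0.134920… ≈ 0.1349 (to 4 d.p.).

0.1349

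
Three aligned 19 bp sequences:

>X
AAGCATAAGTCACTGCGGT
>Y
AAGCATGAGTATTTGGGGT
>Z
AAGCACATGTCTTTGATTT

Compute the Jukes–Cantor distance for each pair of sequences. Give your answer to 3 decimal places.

d(X,Y) = 0.324, d(X,Z) = 0.507, d(Y,Z) = 0.507

X–Y: 5/19 sites differ → p ≈ 0.263158, d = −0.75 ln(1 − 0.350877) = 0.324100 ≈ 0.324.
X–Z: 7/19 sites differ → p ≈ 0.368421, d = −0.75 ln(1 − 0.491228) = 0.506816 ≈ 0.507.
Y–Z: 7/19 sites differ → p ≈ 0.368421, d = −0.75 ln(1 − 0.491228) = 0.506816 ≈ 0.507.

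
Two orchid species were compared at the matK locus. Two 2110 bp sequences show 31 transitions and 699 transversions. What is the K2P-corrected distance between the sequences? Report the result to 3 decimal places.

P = 31/2110 ≈ 0.014692 and Q = 699/2110 ≈ 0.33128.
Under the Kimura two-parameter model, d = −½ ln(1 − 2P − Q) − ¼ ln(1 − 2Q).
1 − 2P − Q = 0.639336, giving −½ ln(0.639336) = 0.223663.
1 − 2Q = 0.33744, giving −¼ ln(0.33744) = 0.271592.
d = 0.223663 + 0.271592 = 0.495255.

0.495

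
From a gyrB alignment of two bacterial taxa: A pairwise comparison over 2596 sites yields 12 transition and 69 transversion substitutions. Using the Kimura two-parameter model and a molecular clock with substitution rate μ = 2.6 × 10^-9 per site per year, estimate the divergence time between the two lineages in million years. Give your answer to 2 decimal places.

P = 12/2596 ≈ 0.004622 and Q = 69/2596 ≈ 0.026579.
Under the Kimura two-parameter model, d = −½ ln(1 − 2P − Q) − ¼ ln(1 − 2Q).
1 − 2P − Q = 0.964177, giving −½ ln(0.964177) = 0.018240.
1 − 2Q = 0.946842, giving −¼ ln(0.946842) = 0.013656.
d = 0.018240 + 0.013656 = 0.031896.
Under a molecular clock d = 2μt, so t = d/(2μ) = 0.031896 / (2 × 2.6 × 10^-9) = 6.13 million years.

6.13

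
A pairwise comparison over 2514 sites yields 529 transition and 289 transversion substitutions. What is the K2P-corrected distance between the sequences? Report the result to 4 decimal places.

P = 529/2514 ≈ 0.210422 and Q = 289/2514 ≈ 0.114956.
Under the Kimura two-parameter model, d = −½ ln(1 − 2P − Q) − ¼ ln(1 − 2Q).
1 − 2P − Q = 0.4642, giving −½ ln(0.4642) = 0.383720.
1 − 2Q = 0.770088, giving −¼ ln(0.770088) = 0.065313.
d = 0.383720 + 0.065313 = 0.449033.

0.4490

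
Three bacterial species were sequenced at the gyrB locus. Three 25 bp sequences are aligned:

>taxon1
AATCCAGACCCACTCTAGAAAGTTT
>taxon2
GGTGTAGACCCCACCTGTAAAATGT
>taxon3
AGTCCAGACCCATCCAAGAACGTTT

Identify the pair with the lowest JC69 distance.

taxon1–taxon2: 11/25 differ, p = 0.440, d = 0.663.
taxon1–taxon3: 5/25 differ, p = 0.200, d = 0.233.
taxon2–taxon3: 11/25 differ, p = 0.440, d = 0.663.
The smallest distance is between taxon1 and taxon3.

taxon1 and taxon3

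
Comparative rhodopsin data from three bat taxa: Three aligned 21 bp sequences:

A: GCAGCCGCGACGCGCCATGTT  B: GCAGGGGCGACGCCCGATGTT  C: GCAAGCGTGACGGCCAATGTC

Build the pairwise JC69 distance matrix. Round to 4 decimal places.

A–B: 4/21 sites differ → p ≈ 0.190476, d = −0.75 ln(1 − 0.253968) = 0.219740 ≈ 0.2197.
A–C: 7/21 sites differ → p ≈ 0.333333, d = −0.75 ln(1 − 0.444444) = 0.440839 ≈ 0.4408.
B–C: 6/21 sites differ → p ≈ 0.285714, d = −0.75 ln(1 − 0.380952) = 0.359679 ≈ 0.3597.

d(A,B) = 0.2197, d(A,C) = 0.4408, d(B,C) = 0.3597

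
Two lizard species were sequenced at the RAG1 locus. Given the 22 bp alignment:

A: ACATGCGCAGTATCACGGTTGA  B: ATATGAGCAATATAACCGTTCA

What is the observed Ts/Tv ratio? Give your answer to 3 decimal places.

Transitions are A↔G and C↔T; transversions are all other mismatches.
Transitions: 2. Transversions: 4.
R = 2/4 = 0.500.

0.500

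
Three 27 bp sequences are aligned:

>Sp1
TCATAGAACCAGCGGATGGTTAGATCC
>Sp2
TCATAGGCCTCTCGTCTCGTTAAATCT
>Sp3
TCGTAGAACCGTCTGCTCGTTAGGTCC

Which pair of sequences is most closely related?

Sp1 and Sp3

Sp1–Sp2: 10/27 differ, p = 0.370, d = 0.511.
Sp1–Sp3: 7/27 differ, p = 0.259, d = 0.318.
Sp2–Sp3: 10/27 differ, p = 0.370, d = 0.511.
The smallest distance is between Sp1 and Sp3.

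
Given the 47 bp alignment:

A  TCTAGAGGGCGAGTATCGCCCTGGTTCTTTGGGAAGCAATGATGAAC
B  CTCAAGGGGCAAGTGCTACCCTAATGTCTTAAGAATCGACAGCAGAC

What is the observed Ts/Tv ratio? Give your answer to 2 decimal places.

11.50

Transitions are A↔G and C↔T; transversions are all other mismatches.
Transitions: 23. Transversions: 2.
R = 23/2 = 11.50.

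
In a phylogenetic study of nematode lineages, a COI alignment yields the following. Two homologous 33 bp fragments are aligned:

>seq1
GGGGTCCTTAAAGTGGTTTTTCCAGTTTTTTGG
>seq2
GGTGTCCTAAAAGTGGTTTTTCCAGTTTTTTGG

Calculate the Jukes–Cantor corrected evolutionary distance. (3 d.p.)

0.063

The sequences differ at 2 of 33 sites (3, 9), so p = 2/33 ≈ 0.060606.
d = −(3/4) ln(1 − 4p/3) = −0.75 ln(1 − 0.080808) = −0.75 ln(0.919192)
  = −0.75 × (-0.084260) = 0.063195 substitutions/site.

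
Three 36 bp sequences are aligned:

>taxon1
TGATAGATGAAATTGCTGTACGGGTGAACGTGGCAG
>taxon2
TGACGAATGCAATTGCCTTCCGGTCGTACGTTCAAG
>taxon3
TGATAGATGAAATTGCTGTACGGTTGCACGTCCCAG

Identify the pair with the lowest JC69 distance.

taxon1 and taxon3

taxon1–taxon2: 13/36 differ, p = 0.361, d = 0.493.
taxon1–taxon3: 4/36 differ, p = 0.111, d = 0.120.
taxon2–taxon3: 11/36 differ, p = 0.306, d = 0.392.
The smallest distance is between taxon1 and taxon3.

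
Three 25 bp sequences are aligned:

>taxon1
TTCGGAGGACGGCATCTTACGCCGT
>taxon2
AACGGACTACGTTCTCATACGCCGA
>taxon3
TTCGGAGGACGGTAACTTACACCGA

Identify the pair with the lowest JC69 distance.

taxon1 and taxon3

taxon1–taxon2: 9/25 differ, p = 0.360, d = 0.490.
taxon1–taxon3: 4/25 differ, p = 0.160, d = 0.180.
taxon2–taxon3: 9/25 differ, p = 0.360, d = 0.490.
The smallest distance is between taxon1 and taxon3.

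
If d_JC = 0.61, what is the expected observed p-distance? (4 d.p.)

p = (3/4)(1 − e^(−4d/3)) = 0.75 × (1 − e^(-0.813333)) = 0.75 × (1 − 0.443378) = 0.417467.

0.4175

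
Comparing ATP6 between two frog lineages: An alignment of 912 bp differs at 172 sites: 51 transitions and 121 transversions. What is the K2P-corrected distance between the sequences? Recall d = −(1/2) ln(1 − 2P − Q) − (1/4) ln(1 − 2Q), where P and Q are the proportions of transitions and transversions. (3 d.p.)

P = 51/912 ≈ 0.055921 and Q = 121/912 ≈ 0.132675.
Under the Kimura two-parameter model, d = −½ ln(1 − 2P − Q) − ¼ ln(1 − 2Q).
1 − 2P − Q = 0.755483, giving −½ ln(0.755483) = 0.140199.
1 − 2Q = 0.73465, giving −¼ ln(0.73465) = 0.077090.
d = 0.140199 + 0.077090 = 0.217289.

0.217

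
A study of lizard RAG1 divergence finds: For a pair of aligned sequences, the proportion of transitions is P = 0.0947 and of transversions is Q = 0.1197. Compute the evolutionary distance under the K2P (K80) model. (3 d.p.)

0.253

Under the Kimura two-parameter model, d = −½ ln(1 − 2P − Q) − ¼ ln(1 − 2Q).
1 − 2P − Q = 0.6909, giving −½ ln(0.6909) = 0.184880.
1 − 2Q = 0.7606, giving −¼ ln(0.7606) = 0.068412.
d = 0.184880 + 0.068412 = 0.253292.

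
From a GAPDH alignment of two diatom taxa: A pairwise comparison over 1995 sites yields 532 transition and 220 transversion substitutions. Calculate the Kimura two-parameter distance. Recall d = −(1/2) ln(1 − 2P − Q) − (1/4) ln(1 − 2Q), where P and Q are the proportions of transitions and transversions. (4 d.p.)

0.5782

P = 532/1995 ≈ 0.266667 and Q = 220/1995 ≈ 0.110276.
Under the Kimura two-parameter model, d = −½ ln(1 − 2P − Q) − ¼ ln(1 − 2Q).
1 − 2P − Q = 0.35639, giving −½ ln(0.35639) = 0.515865.
1 − 2Q = 0.779448, giving −¼ ln(0.779448) = 0.062292.
d = 0.515865 + 0.062292 = 0.578157.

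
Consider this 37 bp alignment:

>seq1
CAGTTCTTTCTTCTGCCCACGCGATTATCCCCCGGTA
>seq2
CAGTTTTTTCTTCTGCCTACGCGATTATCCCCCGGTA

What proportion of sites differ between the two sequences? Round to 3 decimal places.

The sequences differ at 2 of 37 positions (sites 6, 18).
p = 2/37 = 0.054054… ≈ 0.054 (to 3 d.p.).

0.054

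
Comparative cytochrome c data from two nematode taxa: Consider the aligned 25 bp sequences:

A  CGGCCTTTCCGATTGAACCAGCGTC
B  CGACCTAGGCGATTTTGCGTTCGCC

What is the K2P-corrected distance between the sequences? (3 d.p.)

0.666

Of 25 sites, 3 differences are transitions and 8 are transversions, so P = 3/25 = 0.12 and Q = 8/25 = 0.32.
Under the Kimura two-parameter model, d = −½ ln(1 − 2P − Q) − ¼ ln(1 − 2Q).
1 − 2P − Q = 0.44, giving −½ ln(0.44) = 0.410490.
1 − 2Q = 0.36, giving −¼ ln(0.36) = 0.255413.
d = 0.410490 + 0.255413 = 0.665903.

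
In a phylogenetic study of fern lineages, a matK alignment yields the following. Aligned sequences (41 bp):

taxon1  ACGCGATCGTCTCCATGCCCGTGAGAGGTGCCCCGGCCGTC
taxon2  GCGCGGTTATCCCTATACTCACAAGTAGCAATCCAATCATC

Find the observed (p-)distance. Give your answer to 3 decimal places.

The sequences differ at 21 of 41 positions.
p = 21/41 = 0.512195… ≈ 0.512 (to 3 d.p.).

0.512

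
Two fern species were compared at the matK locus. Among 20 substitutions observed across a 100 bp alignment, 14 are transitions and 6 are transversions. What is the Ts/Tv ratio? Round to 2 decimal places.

R = 14/6 = 2.333333… ≈ 2.33 (to 2 d.p.).

2.33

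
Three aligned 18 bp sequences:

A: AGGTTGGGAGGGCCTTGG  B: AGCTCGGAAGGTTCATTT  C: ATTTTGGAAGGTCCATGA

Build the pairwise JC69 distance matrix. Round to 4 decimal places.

A–B: 8/18 sites differ → p ≈ 0.444444, d = −0.75 ln(1 − 0.592592) = 0.673455 ≈ 0.6735.
A–C: 6/18 sites differ → p ≈ 0.333333, d = −0.75 ln(1 − 0.444444) = 0.440839 ≈ 0.4408.
B–C: 6/18 sites differ → p ≈ 0.333333, d = −0.75 ln(1 − 0.444444) = 0.440839 ≈ 0.4408.

d(A,B) = 0.6735, d(A,C) = 0.4408, d(B,C) = 0.4408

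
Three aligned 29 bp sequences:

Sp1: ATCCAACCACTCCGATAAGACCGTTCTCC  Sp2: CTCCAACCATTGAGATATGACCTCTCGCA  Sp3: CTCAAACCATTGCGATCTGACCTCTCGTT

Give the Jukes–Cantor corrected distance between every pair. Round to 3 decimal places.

d(Sp1,Sp2) = 0.401, d(Sp1,Sp3) = 0.529, d(Sp2,Sp3) = 0.196

Sp1–Sp2: 9/29 sites differ → p ≈ 0.310345, d = −0.75 ln(1 − 0.413793) = 0.400562 ≈ 0.401.
Sp1–Sp3: 11/29 sites differ → p ≈ 0.37931, d = −0.75 ln(1 − 0.505747) = 0.528531 ≈ 0.529.
Sp2–Sp3: 5/29 sites differ → p ≈ 0.172414, d = −0.75 ln(1 − 0.229885) = 0.195912 ≈ 0.196.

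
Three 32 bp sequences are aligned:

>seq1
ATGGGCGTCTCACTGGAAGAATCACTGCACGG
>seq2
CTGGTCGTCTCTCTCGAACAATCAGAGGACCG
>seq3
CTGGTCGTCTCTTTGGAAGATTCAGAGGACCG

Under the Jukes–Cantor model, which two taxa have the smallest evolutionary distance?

seq1–seq2: 9/32 differ, p = 0.281, d = 0.353.
seq1–seq3: 9/32 differ, p = 0.281, d = 0.353.
seq2–seq3: 4/32 differ, p = 0.125, d = 0.137.
The smallest distance is between seq2 and seq3.

seq2 and seq3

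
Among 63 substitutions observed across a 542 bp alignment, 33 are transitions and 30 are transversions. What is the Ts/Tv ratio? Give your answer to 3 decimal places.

R = 33/30 = 1.100.

1.100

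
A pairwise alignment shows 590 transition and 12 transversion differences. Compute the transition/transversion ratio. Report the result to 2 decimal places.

R = 590/12 = 49.166666… ≈ 49.17 (to 2 d.p.).

49.17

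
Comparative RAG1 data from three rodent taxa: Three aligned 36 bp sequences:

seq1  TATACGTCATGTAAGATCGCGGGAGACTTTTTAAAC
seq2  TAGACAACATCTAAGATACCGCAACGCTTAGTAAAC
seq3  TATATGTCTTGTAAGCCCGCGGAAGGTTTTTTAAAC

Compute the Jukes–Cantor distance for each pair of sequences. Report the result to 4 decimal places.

seq1–seq2: 12/36 sites differ → p ≈ 0.333333, d = −0.75 ln(1 − 0.444444) = 0.440839 ≈ 0.4408.
seq1–seq3: 7/36 sites differ → p ≈ 0.194444, d = −0.75 ln(1 − 0.259259) = 0.225078 ≈ 0.2251.
seq2–seq3: 15/36 sites differ → p ≈ 0.416667, d = −0.75 ln(1 − 0.555556) = 0.608198 ≈ 0.6082.

d(seq1,seq2) = 0.4408, d(seq1,seq3) = 0.2251, d(seq2,seq3) = 0.6082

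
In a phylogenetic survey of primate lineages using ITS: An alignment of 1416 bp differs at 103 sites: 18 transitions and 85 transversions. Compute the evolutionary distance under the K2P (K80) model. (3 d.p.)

0.077

P = 18/1416 ≈ 0.012712 and Q = 85/1416 ≈ 0.060028.
Under the Kimura two-parameter model, d = −½ ln(1 − 2P − Q) − ¼ ln(1 − 2Q).
1 − 2P − Q = 0.914548, giving −½ ln(0.914548) = 0.044663.
1 − 2Q = 0.879944, giving −¼ ln(0.879944) = 0.031974.
d = 0.044663 + 0.031974 = 0.076637.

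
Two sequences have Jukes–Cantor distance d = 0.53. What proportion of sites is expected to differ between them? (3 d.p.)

p = (3/4)(1 − e^(−4d/3)) = 0.75 × (1 − e^(-0.706667)) = 0.75 × (1 − 0.493286) = 0.380036.

0.380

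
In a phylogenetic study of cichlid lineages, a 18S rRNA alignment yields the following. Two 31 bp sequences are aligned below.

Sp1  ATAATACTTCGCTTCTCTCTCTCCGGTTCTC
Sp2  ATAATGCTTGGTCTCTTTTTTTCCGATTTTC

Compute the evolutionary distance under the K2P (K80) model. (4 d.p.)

0.4141

Of 31 sites, 8 differences are transitions and 1 are transversions, so P = 8/31 ≈ 0.258065 and Q = 1/31 ≈ 0.032258.
Under the Kimura two-parameter model, d = −½ ln(1 − 2P − Q) − ¼ ln(1 − 2Q).
1 − 2P − Q = 0.451612, giving −½ ln(0.451612) = 0.397466.
1 − 2Q = 0.935484, giving −¼ ln(0.935484) = 0.016673.
d = 0.397466 + 0.016673 = 0.414139.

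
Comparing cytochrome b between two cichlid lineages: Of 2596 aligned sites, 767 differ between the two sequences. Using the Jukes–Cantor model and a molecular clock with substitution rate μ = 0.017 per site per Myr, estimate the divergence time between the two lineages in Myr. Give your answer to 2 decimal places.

11.05

p = 767/2596 ≈ 0.295455.
d = −(3/4) ln(1 − 4p/3) = −0.75 ln(1 − 0.39394) = −0.75 ln(0.60606)
  = −0.75 × (-0.500776) = 0.375582 substitutions/site.
Under a molecular clock d = 2μt, so t = d/(2μ) = 0.375582 / (2 × 0.017) = 11.05 Myr.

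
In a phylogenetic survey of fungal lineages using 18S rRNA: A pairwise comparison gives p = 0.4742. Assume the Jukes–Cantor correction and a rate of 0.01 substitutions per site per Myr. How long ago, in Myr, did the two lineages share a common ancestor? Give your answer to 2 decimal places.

d = −(3/4) ln(1 − 4p/3) = −0.75 ln(1 − 0.632267) = −0.75 ln(0.367733)
  = −0.75 × (-1.000398) = 0.750299 substitutions/site.
Under a molecular clock d = 2μt, so t = d/(2μ) = 0.750299 / (2 × 0.01) = 37.51 Myr.

37.51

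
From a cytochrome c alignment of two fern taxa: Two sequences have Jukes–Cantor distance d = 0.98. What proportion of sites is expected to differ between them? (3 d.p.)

p = (3/4)(1 − e^(−4d/3)) = 0.75 × (1 − e^(-1.306667)) = 0.75 × (1 − 0.270721) = 0.546959.

0.547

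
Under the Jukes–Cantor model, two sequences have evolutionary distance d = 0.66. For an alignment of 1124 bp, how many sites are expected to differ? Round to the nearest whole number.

Invert JC69: p = (3/4)(1 − e^(−4d/3)) = 0.75 × (1 − e^(-0.88)) = 0.75 × (1 − 0.414783) = 0.438913.
Expected differing sites = pL ≈ 0.438913 × 1124 = 493.338212 ≈ 493.

493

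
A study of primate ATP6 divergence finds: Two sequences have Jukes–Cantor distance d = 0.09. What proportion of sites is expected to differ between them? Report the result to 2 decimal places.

0.08

p = (3/4)(1 − e^(−4d/3)) = 0.75 × (1 − e^(-0.12)) = 0.75 × (1 − 0.886920) = 0.084810.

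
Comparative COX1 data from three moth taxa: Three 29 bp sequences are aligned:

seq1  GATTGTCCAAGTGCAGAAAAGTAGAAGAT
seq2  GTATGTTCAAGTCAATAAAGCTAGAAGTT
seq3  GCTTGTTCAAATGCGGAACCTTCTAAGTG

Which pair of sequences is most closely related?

seq1 and seq2

seq1–seq2: 9/29 differ, p = 0.310, d = 0.401.
seq1–seq3: 11/29 differ, p = 0.379, d = 0.529.
seq2–seq3: 13/29 differ, p = 0.448, d = 0.683.
The smallest distance is between seq1 and seq2.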